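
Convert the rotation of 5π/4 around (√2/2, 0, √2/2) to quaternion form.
-0.3827 + 0.6533i + 0.6533k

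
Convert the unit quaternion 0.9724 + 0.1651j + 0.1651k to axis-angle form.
axis = (0, √2/2, √2/2), θ = 27°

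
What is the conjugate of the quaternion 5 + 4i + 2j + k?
5 - 4i - 2j - k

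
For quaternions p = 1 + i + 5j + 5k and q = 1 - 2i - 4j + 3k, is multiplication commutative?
No: pq = 8 + 34i - 12j + 14k ≠ 8 - 36i + 14j + 2k = qp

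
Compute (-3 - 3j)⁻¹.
-0.1667 + 0.1667j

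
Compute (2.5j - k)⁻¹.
-0.3448j + 0.1379k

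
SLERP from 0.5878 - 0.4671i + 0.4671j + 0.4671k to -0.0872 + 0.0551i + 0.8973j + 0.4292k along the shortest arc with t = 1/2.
0.285 - 0.2346i + 0.7768j + 0.5103k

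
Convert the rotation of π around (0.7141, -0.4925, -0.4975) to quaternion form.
0.7141i - 0.4925j - 0.4975k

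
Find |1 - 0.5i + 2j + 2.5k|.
3.391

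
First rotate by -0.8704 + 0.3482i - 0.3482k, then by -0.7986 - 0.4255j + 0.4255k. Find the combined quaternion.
0.8433 - 0.1299i + 0.5185j + 0.0559k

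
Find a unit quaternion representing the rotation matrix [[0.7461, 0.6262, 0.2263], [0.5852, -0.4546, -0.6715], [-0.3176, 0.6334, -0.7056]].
0.3827 + 0.8524i + 0.3553j - 0.0268k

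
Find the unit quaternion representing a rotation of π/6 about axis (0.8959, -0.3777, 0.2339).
0.9659 + 0.2319i - 0.0978j + 0.0605k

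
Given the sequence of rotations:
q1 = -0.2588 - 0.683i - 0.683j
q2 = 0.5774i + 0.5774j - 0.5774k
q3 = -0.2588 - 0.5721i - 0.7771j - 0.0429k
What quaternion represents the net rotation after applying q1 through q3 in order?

q2 · q1 = 0.7887 - 0.5438i + 0.2449j + 0.1494k
q3 · q2 · q1 = -0.3185 - 0.4161i - 0.5675j - 0.6352k
-0.3185 - 0.4161i - 0.5675j - 0.6352k


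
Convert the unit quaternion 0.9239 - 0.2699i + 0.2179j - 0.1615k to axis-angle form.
axis = (-0.7054, 0.5695, -0.4221), θ = π/4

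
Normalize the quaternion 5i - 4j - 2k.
0.7454i - 0.5963j - 0.2981k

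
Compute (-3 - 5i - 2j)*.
-3 + 5i + 2j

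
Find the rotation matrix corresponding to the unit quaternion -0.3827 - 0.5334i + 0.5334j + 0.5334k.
[[-0.1381, -0.1608, -0.9773], [-0.9773, -0.1381, 0.1608], [-0.1608, 0.9773, -0.1381]]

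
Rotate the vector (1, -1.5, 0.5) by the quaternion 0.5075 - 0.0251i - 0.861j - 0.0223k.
(-1.019, -1.444, 0.614)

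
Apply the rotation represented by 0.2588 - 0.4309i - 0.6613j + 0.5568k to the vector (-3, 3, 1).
(1.507, -3.062, -2.712)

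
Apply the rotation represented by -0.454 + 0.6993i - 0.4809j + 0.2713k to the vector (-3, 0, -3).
(-3.619, 1.635, 1.493)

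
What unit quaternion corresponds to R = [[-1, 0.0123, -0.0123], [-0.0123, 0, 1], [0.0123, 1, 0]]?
-0.0087 + 0.7071j + 0.7071k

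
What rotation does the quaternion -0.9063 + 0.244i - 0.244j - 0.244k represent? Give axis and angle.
axis = (√3/3, -√3/3, -√3/3), θ = 310°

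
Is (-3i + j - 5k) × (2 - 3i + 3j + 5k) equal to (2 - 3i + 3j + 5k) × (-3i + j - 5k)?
No: pq = 13 + 14i + 32j - 16k ≠ 13 - 26i - 28j - 4k = qp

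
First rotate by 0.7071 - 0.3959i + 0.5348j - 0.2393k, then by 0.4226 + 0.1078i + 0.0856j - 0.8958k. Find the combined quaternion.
0.0814 + 0.3675i + 0.667j - 0.643k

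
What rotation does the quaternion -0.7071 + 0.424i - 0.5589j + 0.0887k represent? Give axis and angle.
axis = (0.5996, -0.7904, 0.1254), θ = 3π/2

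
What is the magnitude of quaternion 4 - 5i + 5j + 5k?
√91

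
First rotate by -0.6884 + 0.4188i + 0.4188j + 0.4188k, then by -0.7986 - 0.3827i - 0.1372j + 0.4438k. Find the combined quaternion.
0.5816 - 0.3143i + 0.1061j - 0.7428k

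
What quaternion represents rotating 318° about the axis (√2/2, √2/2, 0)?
-0.9336 + 0.2534i + 0.2534j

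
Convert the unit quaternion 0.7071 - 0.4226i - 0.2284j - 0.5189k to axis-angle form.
axis = (-0.5976, -0.323, -0.7338), θ = π/2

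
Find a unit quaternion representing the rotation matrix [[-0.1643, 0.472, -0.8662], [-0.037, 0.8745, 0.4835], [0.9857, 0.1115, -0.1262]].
0.6293 - 0.1478i - 0.7357j - 0.2022k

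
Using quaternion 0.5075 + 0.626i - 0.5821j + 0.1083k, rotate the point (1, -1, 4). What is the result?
(-0.683, -3.858, -1.629)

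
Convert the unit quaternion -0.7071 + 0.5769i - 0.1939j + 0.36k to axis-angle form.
axis = (0.8159, -0.2742, 0.5091), θ = 3π/2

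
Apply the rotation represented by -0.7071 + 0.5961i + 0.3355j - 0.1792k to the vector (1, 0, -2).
(2.087, -0.792, 0.132)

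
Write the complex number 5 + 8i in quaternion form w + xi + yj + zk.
5 + 8i + 0j + 0k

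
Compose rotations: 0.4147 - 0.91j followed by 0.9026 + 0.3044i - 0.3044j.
0.0973 + 0.1262i - 0.9476j - 0.277k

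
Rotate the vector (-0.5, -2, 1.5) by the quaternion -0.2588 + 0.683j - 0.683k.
(0.61, -1.71, 1.79)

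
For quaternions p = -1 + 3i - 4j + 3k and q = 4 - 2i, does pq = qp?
No: pq = 2 + 14i - 22j + 4k ≠ 2 + 14i - 10j + 20k = qp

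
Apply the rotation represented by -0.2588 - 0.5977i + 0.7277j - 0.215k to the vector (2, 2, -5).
(-1.667, 1.98, 5.128)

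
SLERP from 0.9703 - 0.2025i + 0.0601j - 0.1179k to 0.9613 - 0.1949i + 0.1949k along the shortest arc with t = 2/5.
0.9787 - 0.2019i + 0.0365j + 0.0076k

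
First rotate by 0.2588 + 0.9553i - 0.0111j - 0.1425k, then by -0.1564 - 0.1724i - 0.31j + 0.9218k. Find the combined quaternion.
0.2521 - 0.1396i + 0.7775j + 0.5589k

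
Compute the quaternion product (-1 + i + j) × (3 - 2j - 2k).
-1 + i + 7j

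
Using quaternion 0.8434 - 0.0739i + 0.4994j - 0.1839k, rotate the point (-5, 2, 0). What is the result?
(-1.695, 3.763, 3.459)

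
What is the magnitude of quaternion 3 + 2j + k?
√14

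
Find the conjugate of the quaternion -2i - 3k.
2i + 3k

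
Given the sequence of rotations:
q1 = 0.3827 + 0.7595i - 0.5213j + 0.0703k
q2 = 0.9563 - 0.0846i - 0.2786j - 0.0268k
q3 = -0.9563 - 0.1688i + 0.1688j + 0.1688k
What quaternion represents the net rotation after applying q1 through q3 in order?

q2 · q1 = 0.2869 + 0.6604i - 0.6195j + 0.3127k
q3 · q2 · q1 = -0.1111 - 0.5226i + 0.8051j - 0.2575k
-0.1111 - 0.5226i + 0.8051j - 0.2575k


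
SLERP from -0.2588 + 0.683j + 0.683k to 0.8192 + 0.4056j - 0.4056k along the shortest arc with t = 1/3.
-0.5746 + 0.3681j + 0.7309k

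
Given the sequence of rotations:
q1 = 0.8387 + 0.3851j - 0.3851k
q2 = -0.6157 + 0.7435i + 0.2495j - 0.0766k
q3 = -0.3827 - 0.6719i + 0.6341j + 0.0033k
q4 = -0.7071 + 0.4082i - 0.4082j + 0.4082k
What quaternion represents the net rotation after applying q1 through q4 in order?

q2 · q1 = -0.642 + 0.557i + 0.2585j + 0.4592k
q3 · q2 · q1 = 0.4545 + 0.5085i - 0.1956j - 0.7047k
q4 · q3 · q2 · q1 = -0.3211 + 0.1935i + 0.448j + 0.8115k
-0.3211 + 0.1935i + 0.448j + 0.8115k


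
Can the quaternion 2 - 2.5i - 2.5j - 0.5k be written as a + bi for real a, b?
No. The quaternion 2 - 2.5i - 2.5j - 0.5k has j-coefficient y = -2.5 and k-coefficient z = -0.5, not both zero, so it does not lie in the complex subalgebra spanned by 1 and i.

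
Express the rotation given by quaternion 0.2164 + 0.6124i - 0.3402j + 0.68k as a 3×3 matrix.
[[-0.1563, -0.711, 0.6856], [-0.1224, -0.6749, -0.7277], [0.9801, -0.1976, 0.0185]]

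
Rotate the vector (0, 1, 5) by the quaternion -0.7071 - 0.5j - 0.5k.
(2.828, 3, 3)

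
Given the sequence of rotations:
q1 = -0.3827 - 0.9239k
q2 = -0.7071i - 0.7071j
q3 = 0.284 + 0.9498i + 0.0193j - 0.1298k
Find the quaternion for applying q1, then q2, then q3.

q2 · q1 = 0.9239i - 0.3827j
q3 · q2 · q1 = -0.8701 + 0.2127i - 0.2286j - 0.3813k
-0.8701 + 0.2127i - 0.2286j - 0.3813k


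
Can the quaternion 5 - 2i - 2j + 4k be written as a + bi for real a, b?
No. The quaternion 5 - 2i - 2j + 4k has j-coefficient y = -2 and k-coefficient z = 4, not both zero, so it does not lie in the complex subalgebra spanned by 1 and i.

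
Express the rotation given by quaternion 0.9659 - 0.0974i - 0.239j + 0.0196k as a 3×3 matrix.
[[0.885, 0.0087, -0.4655], [0.0844, 0.9803, 0.1788], [0.4579, -0.1975, 0.8668]]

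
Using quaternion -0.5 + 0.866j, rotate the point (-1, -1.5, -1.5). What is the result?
(1.799, -1.5, -0.116)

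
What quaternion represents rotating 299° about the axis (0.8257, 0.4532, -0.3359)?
-0.8616 + 0.4191i + 0.23j - 0.1705k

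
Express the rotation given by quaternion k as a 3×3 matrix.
[[-1, 0, 0], [0, -1, 0], [0, 0, 1]]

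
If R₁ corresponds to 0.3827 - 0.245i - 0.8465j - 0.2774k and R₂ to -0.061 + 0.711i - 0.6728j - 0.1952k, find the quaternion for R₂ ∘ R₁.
-0.4728 + 0.3084i + 0.0392j - 0.8245k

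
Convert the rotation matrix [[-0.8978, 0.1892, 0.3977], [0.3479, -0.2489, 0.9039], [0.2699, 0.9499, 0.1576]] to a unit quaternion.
0.0523 + 0.2199i + 0.6106j + 0.759k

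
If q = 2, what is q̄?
2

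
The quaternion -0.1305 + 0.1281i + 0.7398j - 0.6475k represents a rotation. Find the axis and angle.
axis = (0.1292, 0.7462, -0.6531), θ = 195°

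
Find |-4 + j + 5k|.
√42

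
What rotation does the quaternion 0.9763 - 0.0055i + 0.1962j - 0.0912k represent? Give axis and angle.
axis = (-0.0254, 0.9065, -0.4214), θ = 25°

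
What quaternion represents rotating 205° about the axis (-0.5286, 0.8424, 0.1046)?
-0.2164 - 0.5161i + 0.8224j + 0.1021k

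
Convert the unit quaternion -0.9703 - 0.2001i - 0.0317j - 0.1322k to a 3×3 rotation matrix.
[[0.963, -0.2439, 0.1144], [0.2692, 0.885, -0.3799], [-0.0086, 0.3967, 0.9179]]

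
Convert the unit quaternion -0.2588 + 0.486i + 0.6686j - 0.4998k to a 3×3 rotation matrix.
[[-0.3937, 0.3912, -0.8319], [0.9086, 0.028, -0.4168], [-0.1397, -0.9199, -0.3664]]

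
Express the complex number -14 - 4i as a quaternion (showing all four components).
-14 - 4i + 0j + 0k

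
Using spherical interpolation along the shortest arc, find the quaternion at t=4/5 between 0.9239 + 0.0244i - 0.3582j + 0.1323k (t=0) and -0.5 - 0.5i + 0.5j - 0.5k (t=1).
0.6184 + 0.4203i - 0.4938j + 0.444k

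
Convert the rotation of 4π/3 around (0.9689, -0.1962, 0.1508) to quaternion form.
-0.5 + 0.8391i - 0.1699j + 0.1306k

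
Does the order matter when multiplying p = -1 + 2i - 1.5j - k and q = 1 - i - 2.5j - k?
Yes: pq = -3.75 + 2i + 4j - 6.5k ≠ -3.75 + 4i - 2j + 6.5k = qp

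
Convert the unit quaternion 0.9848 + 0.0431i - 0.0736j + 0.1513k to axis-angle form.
axis = (0.2482, -0.4238, 0.8711), θ = 20°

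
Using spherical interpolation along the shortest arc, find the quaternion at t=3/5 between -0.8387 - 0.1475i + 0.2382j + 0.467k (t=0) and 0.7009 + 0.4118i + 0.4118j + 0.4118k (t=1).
-0.9128 - 0.3649i - 0.1735j - 0.06k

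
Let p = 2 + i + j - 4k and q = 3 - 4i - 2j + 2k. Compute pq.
20 - 11i + 13j - 6k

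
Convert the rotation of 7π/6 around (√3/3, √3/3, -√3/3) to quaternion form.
-0.2588 + 0.5577i + 0.5577j - 0.5577k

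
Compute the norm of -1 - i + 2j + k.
√7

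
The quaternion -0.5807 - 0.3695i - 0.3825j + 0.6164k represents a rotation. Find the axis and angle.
axis = (-0.4539, -0.4698, 0.7571), θ = 251°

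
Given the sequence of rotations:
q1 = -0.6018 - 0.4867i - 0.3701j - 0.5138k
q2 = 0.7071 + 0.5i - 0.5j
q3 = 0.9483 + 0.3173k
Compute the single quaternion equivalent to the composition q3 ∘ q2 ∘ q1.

q2 · q1 = -0.3672 - 0.3881i + 0.2961j - 0.7917k
q3 · q2 · q1 = -0.097 - 0.462i + 0.1576j - 0.8673k
-0.097 - 0.462i + 0.1576j - 0.8673k


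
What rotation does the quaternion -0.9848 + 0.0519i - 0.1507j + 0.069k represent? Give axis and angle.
axis = (0.2988, -0.8677, 0.3973), θ = 340°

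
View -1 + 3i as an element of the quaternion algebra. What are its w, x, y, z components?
-1 + 3i + 0j + 0k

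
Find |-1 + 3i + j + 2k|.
√15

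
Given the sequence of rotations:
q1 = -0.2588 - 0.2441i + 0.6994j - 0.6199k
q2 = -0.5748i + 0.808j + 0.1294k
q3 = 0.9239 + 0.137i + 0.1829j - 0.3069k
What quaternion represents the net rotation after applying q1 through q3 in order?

q2 · q1 = -0.6252 - 0.4426i - 0.597j - 0.2383k
q3 · q2 · q1 = -0.4809 - 0.7214i - 0.4974j - 0.0291k
-0.4809 - 0.7214i - 0.4974j - 0.0291k


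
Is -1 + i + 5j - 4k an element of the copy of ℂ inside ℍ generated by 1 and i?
No. The quaternion -1 + i + 5j - 4k has j-coefficient y = 5 and k-coefficient z = -4, not both zero, so it does not lie in the complex subalgebra spanned by 1 and i.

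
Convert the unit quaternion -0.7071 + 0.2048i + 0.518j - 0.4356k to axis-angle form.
axis = (0.2896, 0.7326, -0.616), θ = 3π/2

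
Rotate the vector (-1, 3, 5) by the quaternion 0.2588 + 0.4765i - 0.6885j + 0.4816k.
(-1.791, -3.896, -4.076)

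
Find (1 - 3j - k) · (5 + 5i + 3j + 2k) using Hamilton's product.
16 + 2i - 17j + 12k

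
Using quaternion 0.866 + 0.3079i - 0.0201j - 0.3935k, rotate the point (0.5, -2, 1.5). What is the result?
(-1.409, -2.125, 0.012)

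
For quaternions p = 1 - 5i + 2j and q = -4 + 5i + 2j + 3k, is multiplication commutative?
No: pq = 17 + 31i + 9j - 17k ≠ 17 + 19i - 21j + 23k = qp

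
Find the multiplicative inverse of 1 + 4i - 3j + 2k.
0.0333 - 0.1333i + 0.1j - 0.0667k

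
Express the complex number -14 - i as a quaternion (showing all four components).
-14 - i + 0j + 0k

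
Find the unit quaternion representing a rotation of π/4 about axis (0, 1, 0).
0.9239 + 0.3827j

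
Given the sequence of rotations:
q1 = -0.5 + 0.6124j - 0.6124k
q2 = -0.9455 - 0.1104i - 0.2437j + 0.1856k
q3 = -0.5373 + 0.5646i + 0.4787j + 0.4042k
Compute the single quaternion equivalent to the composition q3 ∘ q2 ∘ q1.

q2 · q1 = 0.7357 + 0.0908i - 0.5248j + 0.4186k
q3 · q2 · q1 = -0.3645 + 0.7791i + 0.4345j - 0.2673k
-0.3645 + 0.7791i + 0.4345j - 0.2673k


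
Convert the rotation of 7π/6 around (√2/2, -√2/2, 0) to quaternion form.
-0.2588 + 0.683i - 0.683j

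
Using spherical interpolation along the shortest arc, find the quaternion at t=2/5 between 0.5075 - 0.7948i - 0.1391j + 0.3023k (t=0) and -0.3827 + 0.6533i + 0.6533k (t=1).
0.5216 - 0.842i - 0.094j - 0.1008k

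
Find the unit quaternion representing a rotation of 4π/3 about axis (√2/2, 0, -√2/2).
-0.5 + 0.6124i - 0.6124k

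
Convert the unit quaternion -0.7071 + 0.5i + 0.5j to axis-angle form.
axis = (√2/2, √2/2, 0), θ = 3π/2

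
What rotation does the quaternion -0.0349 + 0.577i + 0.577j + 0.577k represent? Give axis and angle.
axis = (√3/3, √3/3, √3/3), θ = 184°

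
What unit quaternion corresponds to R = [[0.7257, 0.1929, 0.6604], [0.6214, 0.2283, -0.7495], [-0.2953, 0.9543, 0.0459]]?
0.7071 + 0.6024i + 0.3379j + 0.1515k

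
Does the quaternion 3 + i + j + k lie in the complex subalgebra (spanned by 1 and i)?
No. The quaternion 3 + i + j + k has j-coefficient y = 1 and k-coefficient z = 1, not both zero, so it does not lie in the complex subalgebra spanned by 1 and i.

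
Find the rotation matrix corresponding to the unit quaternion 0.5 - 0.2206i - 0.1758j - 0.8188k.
[[-0.4027, 0.8964, 0.1855], [-0.7412, -0.4382, 0.5085], [0.5371, 0.0673, 0.8409]]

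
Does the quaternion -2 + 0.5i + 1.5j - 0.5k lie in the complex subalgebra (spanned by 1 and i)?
No. The quaternion -2 + 0.5i + 1.5j - 0.5k has j-coefficient y = 1.5 and k-coefficient z = -0.5, not both zero, so it does not lie in the complex subalgebra spanned by 1 and i.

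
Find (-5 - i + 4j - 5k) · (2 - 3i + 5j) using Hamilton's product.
-33 + 38i - 2j - 3k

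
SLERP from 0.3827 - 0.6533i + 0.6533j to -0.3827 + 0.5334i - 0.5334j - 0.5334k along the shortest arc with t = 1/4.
0.3946 - 0.6421i + 0.6421j + 0.1403k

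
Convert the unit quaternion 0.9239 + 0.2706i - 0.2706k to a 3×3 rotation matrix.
[[0.8536, 0.5, -0.1464], [-0.5, 0.7071, -0.5], [-0.1464, 0.5, 0.8536]]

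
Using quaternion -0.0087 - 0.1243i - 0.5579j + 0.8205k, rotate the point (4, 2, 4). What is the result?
(-4.347, -3.928, -1.295)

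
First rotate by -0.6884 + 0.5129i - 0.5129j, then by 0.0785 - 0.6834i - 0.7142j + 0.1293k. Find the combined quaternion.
-0.0698 + 0.577i + 0.5177j + 0.6278k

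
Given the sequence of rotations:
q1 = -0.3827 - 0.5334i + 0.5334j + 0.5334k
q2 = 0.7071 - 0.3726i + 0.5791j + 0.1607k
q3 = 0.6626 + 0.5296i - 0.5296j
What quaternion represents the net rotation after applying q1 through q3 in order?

q2 · q1 = -0.864 - 0.0114i + 0.2686j + 0.4258k
q3 · q2 · q1 = -0.4242 - 0.6906i + 0.41j + 0.4183k
-0.4242 - 0.6906i + 0.41j + 0.4183k


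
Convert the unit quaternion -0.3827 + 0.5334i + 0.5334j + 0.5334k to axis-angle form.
axis = (√3/3, √3/3, √3/3), θ = 5π/4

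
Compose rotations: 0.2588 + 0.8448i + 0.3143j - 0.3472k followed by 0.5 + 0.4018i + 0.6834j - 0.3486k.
-0.5459 + 0.3987i + 0.179j - 0.7149k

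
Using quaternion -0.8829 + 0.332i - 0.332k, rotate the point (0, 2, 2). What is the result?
(-1.613, 2.291, 0.387)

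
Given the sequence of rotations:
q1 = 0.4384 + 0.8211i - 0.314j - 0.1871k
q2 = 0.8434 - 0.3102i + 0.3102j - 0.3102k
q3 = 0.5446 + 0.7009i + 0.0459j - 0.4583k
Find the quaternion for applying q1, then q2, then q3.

q2 · q1 = 0.6638 + 0.4011i - 0.4416j - 0.4511k
q3 · q2 · q1 = -0.1061 + 0.4606i - 0.0777j - 0.8778k
-0.1061 + 0.4606i - 0.0777j - 0.8778k


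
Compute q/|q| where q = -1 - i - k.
-0.5774 - 0.5774i - 0.5774k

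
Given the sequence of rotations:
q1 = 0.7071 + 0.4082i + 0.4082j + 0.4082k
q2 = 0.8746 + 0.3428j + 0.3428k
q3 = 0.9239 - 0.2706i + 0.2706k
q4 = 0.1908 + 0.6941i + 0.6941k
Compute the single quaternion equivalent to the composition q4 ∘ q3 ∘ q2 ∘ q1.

q2 · q1 = 0.3386 + 0.357i + 0.7393j + 0.4595k
q3 · q2 · q1 = 0.2851 + 0.0382i + 0.904j + 0.3161k
q4 · q3 · q2 · q1 = -0.1915 - 0.4223i - 0.0204j + 0.8857k
-0.1915 - 0.4223i - 0.0204j + 0.8857k


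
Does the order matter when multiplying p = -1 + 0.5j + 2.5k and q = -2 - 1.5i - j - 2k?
Yes: pq = 7.5 + 3i - 3.75j - 2.25k ≠ 7.5 + 3.75j - 3.75k = qp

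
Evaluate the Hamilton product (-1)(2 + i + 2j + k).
-2 - i - 2j - k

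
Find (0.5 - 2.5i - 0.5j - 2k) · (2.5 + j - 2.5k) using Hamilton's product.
-3.25 - 3i - 7j - 8.75k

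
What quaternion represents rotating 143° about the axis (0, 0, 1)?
0.3173 + 0.9483k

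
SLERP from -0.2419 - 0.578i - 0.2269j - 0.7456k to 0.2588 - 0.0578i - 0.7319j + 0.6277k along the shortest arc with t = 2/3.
-0.3034 - 0.1999i + 0.4722j - 0.8031k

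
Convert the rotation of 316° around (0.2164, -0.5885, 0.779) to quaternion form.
-0.9272 + 0.0811i - 0.2205j + 0.2918k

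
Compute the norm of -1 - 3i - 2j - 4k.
√30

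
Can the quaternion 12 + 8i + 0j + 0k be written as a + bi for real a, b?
Yes. The quaternion 12 + 8i has j- and k-coefficients y = z = 0, so it lies in the complex subalgebra spanned by 1 and i.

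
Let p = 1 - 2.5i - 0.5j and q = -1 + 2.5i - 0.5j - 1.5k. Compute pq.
5 + 5.75i - 3.75j + k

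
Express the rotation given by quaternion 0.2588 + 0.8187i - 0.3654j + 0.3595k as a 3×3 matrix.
[[0.4745, -0.7844, 0.3995], [-0.4122, -0.599, -0.6865], [0.7778, 0.161, -0.6076]]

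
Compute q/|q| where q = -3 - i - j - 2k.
-0.7746 - 0.2582i - 0.2582j - 0.5164k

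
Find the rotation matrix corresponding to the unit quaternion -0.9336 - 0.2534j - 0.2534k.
[[0.7432, -0.4731, 0.4731], [0.4731, 0.8716, 0.1284], [-0.4731, 0.1284, 0.8716]]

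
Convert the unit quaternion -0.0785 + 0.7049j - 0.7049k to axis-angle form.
axis = (0, √2/2, -√2/2), θ = 189°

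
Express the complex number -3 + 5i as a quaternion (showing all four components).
-3 + 5i + 0j + 0k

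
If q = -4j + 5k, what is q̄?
4j - 5k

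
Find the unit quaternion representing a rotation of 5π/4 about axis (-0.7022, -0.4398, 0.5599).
-0.3827 - 0.6487i - 0.4063j + 0.5173k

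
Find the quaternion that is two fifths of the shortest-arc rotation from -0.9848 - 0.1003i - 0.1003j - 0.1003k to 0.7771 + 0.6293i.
-0.9408 - 0.3272i - 0.0625j - 0.0625k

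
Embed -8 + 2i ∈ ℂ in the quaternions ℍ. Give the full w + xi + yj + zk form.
-8 + 2i + 0j + 0k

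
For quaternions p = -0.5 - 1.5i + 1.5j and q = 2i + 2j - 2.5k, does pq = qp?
No: pq = -4.75i - 4.75j - 4.75k ≠ 2.75i + 2.75j + 7.25k = qp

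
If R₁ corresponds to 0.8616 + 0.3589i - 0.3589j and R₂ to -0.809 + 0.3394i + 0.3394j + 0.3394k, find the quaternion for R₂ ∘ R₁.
-0.697 + 0.1239i + 0.7046j + 0.0488k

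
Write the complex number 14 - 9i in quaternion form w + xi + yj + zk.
14 - 9i + 0j + 0k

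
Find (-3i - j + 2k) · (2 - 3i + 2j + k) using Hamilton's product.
-9 - 11i - 5j - 5k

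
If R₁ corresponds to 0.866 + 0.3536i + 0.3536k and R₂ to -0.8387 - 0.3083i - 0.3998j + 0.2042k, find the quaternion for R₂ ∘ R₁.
-0.6895 - 0.7049i - 0.165j + 0.0216k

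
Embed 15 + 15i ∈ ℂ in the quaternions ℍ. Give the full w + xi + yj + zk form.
15 + 15i + 0j + 0k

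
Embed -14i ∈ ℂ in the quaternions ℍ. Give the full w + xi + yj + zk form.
0 - 14i + 0j + 0k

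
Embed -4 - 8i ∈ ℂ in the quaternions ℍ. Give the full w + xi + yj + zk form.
-4 - 8i + 0j + 0k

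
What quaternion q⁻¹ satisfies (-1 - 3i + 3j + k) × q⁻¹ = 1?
-0.05 + 0.15i - 0.15j - 0.05k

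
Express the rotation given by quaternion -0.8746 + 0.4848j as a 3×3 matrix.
[[0.5299, 0, -0.848], [0, 1, 0], [0.848, 0, 0.5299]]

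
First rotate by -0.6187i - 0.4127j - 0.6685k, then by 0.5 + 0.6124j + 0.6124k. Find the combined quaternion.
0.6621 - 0.466i - 0.5852j + 0.0446k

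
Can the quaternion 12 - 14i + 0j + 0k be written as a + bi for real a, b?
Yes. The quaternion 12 - 14i has j- and k-coefficients y = z = 0, so it lies in the complex subalgebra spanned by 1 and i.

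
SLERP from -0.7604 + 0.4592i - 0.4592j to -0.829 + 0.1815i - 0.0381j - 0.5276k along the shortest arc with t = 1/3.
-0.8358 + 0.3889i - 0.3368j - 0.1915k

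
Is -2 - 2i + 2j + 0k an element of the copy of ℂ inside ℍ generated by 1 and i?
No. The quaternion -2 - 2i + 2j has j-coefficient y = 2 and k-coefficient z = 0, not both zero, so it does not lie in the complex subalgebra spanned by 1 and i.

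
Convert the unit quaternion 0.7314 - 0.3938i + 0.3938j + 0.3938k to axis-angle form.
axis = (-√3/3, √3/3, √3/3), θ = 86°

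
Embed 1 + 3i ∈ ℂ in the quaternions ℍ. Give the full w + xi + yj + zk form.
1 + 3i + 0j + 0k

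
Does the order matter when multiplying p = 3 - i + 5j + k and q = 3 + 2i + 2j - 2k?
Yes: pq = 3 - 9i + 21j - 15k ≠ 3 + 15i + 21j + 9k = qp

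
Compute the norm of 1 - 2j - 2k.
3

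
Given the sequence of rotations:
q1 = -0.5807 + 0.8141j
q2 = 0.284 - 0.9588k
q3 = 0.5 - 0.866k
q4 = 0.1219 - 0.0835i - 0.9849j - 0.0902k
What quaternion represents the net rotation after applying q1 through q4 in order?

q2 · q1 = -0.1649 + 0.7806i + 0.2312j + 0.5568k
q3 · q2 · q1 = 0.3997 + 0.5905i - 0.5604j + 0.4212k
q4 · q3 · q2 · q1 = -0.4159 - 0.4268i - 0.4801j + 0.6437k
-0.4159 - 0.4268i - 0.4801j + 0.6437k


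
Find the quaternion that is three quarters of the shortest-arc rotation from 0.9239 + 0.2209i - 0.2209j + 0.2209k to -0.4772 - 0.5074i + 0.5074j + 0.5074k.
0.6559 + 0.4746i - 0.4746j - 0.3454k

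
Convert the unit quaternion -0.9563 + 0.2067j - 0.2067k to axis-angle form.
axis = (0, √2/2, -√2/2), θ = 326°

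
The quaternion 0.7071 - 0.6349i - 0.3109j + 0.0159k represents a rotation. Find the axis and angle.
axis = (-0.8979, -0.4397, 0.0225), θ = π/2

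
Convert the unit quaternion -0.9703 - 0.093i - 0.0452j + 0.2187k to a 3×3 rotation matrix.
[[0.9003, 0.4328, 0.047], [-0.416, 0.887, -0.2002], [-0.1284, 0.1607, 0.9786]]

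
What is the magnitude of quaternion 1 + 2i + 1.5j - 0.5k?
2.739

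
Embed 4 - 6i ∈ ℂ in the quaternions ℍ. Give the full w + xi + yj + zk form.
4 - 6i + 0j + 0k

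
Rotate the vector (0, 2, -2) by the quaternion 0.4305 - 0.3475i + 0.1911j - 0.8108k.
(-0.326, -1.091, -2.589)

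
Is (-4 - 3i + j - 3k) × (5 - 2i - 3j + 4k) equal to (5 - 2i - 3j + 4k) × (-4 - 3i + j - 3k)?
No: pq = -11 - 12i + 35j - 20k ≠ -11 - 2i - j - 42k = qp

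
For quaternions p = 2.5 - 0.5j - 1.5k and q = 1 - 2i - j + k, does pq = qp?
No: pq = 3.5 - 7i ≠ 3.5 - 3i - 6j + 2k = qp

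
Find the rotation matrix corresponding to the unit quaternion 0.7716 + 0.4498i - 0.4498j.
[[0.5954, -0.4046, -0.6941], [-0.4046, 0.5954, -0.6941], [0.6941, 0.6941, 0.1907]]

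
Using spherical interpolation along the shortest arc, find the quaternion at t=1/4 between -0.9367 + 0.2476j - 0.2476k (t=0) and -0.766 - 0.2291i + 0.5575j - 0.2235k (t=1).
-0.909 - 0.0589i + 0.3316j - 0.2457k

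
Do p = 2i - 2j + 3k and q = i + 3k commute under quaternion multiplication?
No: pq = -11 - 6i - 3j + 2k ≠ -11 + 6i + 3j - 2k = qp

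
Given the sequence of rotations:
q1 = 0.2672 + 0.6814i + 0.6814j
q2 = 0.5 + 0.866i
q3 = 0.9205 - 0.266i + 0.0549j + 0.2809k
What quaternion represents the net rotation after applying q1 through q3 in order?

q2 · q1 = -0.4565 + 0.5721i + 0.3407j + 0.5901k
q3 · q2 · q1 = -0.4525 + 0.5847i + 0.6062j + 0.2929k
-0.4525 + 0.5847i + 0.6062j + 0.2929k


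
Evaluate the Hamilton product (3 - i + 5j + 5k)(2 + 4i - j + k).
10 + 20i + 28j - 6k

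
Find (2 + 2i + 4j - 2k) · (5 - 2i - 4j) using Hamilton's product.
30 - 2i + 16j - 10k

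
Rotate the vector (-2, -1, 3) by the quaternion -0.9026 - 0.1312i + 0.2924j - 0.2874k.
(-2.089, -2.899, 1.108)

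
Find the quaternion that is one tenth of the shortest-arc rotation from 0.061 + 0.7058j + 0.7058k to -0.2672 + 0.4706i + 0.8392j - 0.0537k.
0.0251 + 0.0559i + 0.7568j + 0.6508k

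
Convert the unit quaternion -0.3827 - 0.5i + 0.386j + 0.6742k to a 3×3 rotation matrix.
[[-0.2071, 0.13, -0.9696], [-0.902, -0.4091, 0.1378], [-0.3788, 0.9032, 0.202]]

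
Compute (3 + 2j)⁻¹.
0.2308 - 0.1538j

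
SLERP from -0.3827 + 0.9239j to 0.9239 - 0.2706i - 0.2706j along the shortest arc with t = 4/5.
-0.8679 + 0.2284i + 0.4411j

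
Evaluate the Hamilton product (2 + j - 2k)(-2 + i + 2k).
4i - 4j + 7k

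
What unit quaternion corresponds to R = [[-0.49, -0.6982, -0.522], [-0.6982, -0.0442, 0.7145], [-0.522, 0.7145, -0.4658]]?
-0.505i + 0.6913j + 0.5168k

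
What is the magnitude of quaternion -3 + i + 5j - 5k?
√60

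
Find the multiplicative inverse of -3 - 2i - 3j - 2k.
-0.1154 + 0.0769i + 0.1154j + 0.0769k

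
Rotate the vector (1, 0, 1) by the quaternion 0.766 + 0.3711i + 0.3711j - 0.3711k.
(0.742, -1.137, -0.395)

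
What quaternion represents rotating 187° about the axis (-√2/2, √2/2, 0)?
-0.061 - 0.7058i + 0.7058j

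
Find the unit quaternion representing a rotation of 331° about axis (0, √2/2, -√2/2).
-0.9681 + 0.177j - 0.177k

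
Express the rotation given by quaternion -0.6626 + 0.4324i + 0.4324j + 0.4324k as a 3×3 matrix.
[[0.2521, 0.947, -0.1991], [-0.1991, 0.2521, 0.947], [0.947, -0.1991, 0.2521]]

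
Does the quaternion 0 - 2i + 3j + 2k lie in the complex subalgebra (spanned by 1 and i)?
No. The quaternion -2i + 3j + 2k has j-coefficient y = 3 and k-coefficient z = 2, not both zero, so it does not lie in the complex subalgebra spanned by 1 and i.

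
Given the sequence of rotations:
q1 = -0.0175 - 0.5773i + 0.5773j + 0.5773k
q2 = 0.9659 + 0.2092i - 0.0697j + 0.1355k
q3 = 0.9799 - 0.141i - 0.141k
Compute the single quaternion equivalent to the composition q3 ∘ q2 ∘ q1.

q2 · q1 = 0.0659 - 0.6797i + 0.3598j + 0.6358k
q3 · q2 · q1 = 0.0584 - 0.6246i + 0.5381j + 0.563k
0.0584 - 0.6246i + 0.5381j + 0.563k


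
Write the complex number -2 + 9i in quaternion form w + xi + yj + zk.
-2 + 9i + 0j + 0k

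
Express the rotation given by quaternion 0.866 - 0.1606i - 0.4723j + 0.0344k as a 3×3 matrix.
[[0.5515, 0.0921, -0.8291], [0.2113, 0.946, 0.2457], [0.807, -0.3107, 0.5023]]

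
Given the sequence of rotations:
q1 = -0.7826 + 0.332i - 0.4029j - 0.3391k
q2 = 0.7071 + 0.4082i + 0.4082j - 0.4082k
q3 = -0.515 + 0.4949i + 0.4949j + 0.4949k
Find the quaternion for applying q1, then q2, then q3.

q2 · q1 = -0.6629 - 0.3876i - 0.6014j - 0.2203k
q3 · q2 · q1 = 0.9399 + 0.0602i - 0.1011j - 0.3204k
0.9399 + 0.0602i - 0.1011j - 0.3204k


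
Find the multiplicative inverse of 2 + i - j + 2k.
0.2 - 0.1i + 0.1j - 0.2k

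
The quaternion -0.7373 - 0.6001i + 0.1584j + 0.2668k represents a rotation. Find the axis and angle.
axis = (-0.8883, 0.2345, 0.3949), θ = 275°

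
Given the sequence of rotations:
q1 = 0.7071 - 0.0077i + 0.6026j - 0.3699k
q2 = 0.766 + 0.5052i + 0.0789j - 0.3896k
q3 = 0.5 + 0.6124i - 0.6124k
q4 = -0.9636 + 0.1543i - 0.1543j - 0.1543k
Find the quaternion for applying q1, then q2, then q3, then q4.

q2 · q1 = 0.3539 + 0.5569i + 0.7073j - 0.2538k
q3 · q2 · q1 = -0.3195 + 0.9283i + 0.168j + 0.0895k
q4 · q3 · q2 · q1 = 0.2044 - 0.9317i - 0.2696j + 0.1322k
0.2044 - 0.9317i - 0.2696j + 0.1322k


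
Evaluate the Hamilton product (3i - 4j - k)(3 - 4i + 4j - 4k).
24 + 29i + 4j - 7k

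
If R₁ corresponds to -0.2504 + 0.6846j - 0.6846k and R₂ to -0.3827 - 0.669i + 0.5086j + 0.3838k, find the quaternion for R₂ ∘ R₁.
0.0104 - 0.4434i - 0.8473j - 0.2921k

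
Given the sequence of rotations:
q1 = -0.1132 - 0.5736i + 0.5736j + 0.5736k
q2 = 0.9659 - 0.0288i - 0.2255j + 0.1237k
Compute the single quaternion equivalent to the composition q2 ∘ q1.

q2 · q1 = -0.0675 - 0.7511i + 0.5251j + 0.3942k
-0.0675 - 0.7511i + 0.5251j + 0.3942k


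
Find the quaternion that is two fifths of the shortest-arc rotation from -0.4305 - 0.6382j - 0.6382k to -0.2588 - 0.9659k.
-0.3873 - 0.4076j - 0.8269k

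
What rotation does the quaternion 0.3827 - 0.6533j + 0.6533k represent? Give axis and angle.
axis = (0, -√2/2, √2/2), θ = 3π/4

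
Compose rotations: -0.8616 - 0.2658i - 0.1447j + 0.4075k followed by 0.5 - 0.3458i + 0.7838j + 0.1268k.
-0.461 + 0.5028i - 0.6405j + 0.3529k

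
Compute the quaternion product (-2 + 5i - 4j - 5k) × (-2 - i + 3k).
24 - 20i - 2j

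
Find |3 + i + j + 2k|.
√15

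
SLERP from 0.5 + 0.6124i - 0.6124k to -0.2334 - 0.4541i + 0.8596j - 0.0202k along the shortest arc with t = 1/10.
0.5019 + 0.6361i - 0.1094j - 0.5758k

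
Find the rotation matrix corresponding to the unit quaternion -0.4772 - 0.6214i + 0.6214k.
[[0.2277, 0.5931, -0.7723], [-0.5931, -0.5446, -0.5931], [-0.7723, 0.5931, 0.2277]]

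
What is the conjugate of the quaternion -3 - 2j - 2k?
-3 + 2j + 2k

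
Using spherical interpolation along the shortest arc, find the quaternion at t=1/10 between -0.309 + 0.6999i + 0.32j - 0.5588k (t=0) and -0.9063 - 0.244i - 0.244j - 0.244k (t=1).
-0.4271 + 0.6418i + 0.2747j - 0.5746k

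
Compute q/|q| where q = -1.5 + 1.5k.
-0.7071 + 0.7071k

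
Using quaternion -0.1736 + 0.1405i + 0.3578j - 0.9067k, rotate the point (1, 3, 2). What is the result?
(-2.301, -2.836, -0.814)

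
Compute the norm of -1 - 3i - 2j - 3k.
√23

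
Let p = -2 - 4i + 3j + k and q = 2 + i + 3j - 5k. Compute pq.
-4 - 28i - 19j - 3k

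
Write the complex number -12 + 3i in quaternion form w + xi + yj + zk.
-12 + 3i + 0j + 0k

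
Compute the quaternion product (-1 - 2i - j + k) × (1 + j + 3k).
-3 - 6i + 4j - 4k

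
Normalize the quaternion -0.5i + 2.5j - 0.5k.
-0.1925i + 0.9623j - 0.1925k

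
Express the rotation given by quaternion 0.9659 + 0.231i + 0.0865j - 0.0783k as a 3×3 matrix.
[[0.9728, 0.1912, 0.1309], [-0.1113, 0.881, -0.4598], [-0.2033, 0.4327, 0.8783]]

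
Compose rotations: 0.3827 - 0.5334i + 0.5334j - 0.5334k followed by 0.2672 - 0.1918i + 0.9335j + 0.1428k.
-0.4218 - 0.79i + 0.3213j + 0.3077k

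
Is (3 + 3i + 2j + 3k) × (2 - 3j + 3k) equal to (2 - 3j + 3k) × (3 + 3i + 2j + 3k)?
No: pq = 3 + 21i - 14j + 6k ≠ 3 - 9i + 4j + 24k = qp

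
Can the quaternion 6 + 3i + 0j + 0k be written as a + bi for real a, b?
Yes. The quaternion 6 + 3i has j- and k-coefficients y = z = 0, so it lies in the complex subalgebra spanned by 1 and i.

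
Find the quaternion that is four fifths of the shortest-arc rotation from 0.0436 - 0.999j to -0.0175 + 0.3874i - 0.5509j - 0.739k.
-0.0046 + 0.3298i - 0.7039j - 0.6291k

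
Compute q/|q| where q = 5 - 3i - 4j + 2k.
0.6804 - 0.4082i - 0.5443j + 0.2722k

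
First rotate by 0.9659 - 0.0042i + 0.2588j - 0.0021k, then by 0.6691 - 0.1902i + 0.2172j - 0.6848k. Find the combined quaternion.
0.5878 - 0.0098i + 0.3854j - 0.7112k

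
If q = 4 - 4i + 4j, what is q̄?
4 + 4i - 4j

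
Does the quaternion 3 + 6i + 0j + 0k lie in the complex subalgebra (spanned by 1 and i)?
Yes. The quaternion 3 + 6i has j- and k-coefficients y = z = 0, so it lies in the complex subalgebra spanned by 1 and i.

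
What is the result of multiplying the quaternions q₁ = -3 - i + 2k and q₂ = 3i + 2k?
-1 - 9i + 8j - 6k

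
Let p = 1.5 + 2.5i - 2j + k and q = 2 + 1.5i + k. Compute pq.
-1.75 + 5.25i - 5j + 6.5k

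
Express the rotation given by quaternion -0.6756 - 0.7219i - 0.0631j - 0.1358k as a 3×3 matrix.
[[0.9552, -0.0924, 0.2813], [0.2746, -0.0792, -0.9583], [0.1108, 0.9926, -0.0502]]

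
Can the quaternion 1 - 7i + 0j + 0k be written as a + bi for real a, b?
Yes. The quaternion 1 - 7i has j- and k-coefficients y = z = 0, so it lies in the complex subalgebra spanned by 1 and i.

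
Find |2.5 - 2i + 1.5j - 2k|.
4.062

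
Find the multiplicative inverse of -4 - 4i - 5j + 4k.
-0.0548 + 0.0548i + 0.0685j - 0.0548k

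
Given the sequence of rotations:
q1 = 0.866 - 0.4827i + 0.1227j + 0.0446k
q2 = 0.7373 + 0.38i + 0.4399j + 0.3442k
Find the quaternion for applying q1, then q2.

q2 · q1 = 0.7526 - 0.0494i + 0.2883j + 0.5899k
0.7526 - 0.0494i + 0.2883j + 0.5899k


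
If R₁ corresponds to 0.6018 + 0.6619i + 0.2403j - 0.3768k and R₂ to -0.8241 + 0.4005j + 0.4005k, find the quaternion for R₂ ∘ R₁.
-0.4413 - 0.7926i + 0.3081j + 0.2865k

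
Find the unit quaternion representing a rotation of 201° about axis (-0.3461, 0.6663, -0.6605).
-0.1822 - 0.3403i + 0.6551j - 0.6494k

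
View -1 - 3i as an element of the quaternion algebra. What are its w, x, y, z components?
-1 - 3i + 0j + 0k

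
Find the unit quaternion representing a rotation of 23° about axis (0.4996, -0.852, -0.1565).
0.9799 + 0.0996i - 0.1699j - 0.0312k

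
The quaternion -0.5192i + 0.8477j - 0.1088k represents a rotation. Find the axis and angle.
axis = (-0.5192, 0.8477, -0.1088), θ = π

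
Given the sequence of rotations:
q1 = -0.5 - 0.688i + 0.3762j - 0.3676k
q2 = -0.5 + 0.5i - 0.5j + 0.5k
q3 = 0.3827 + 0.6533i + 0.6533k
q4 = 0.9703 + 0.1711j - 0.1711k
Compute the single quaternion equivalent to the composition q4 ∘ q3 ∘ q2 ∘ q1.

q2 · q1 = 0.9659 + 0.0897i - 0.0983j - 0.2221k
q3 · q2 · q1 = 0.4561 + 0.7296i + 0.1661j + 0.4818k
q4 · q3 · q2 · q1 = 0.4966 + 0.8188i + 0.1144j + 0.2646k
0.4966 + 0.8188i + 0.1144j + 0.2646k


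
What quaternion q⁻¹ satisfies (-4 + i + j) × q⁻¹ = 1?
-0.2222 - 0.0556i - 0.0556j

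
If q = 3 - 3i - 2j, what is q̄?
3 + 3i + 2j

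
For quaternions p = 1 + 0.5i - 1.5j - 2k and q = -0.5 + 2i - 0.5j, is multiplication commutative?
No: pq = -2.25 + 0.75i - 3.75j + 3.75k ≠ -2.25 + 2.75i + 4.25j - 1.75k = qp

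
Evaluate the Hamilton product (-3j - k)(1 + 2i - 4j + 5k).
-7 - 19i - 5j + 5k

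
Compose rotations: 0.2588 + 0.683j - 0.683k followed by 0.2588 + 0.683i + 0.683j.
-0.3995 - 0.2897i + 0.82j + 0.2897k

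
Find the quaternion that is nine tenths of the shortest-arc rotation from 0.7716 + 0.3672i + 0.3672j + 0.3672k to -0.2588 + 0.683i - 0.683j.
0.3567 - 0.6064i + 0.7088j + 0.0512k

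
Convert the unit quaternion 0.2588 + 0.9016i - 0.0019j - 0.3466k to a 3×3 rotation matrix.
[[0.7597, 0.176, -0.626], [-0.1828, -0.866, -0.4654], [-0.624, 0.468, -0.6258]]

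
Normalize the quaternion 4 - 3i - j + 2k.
0.7303 - 0.5477i - 0.1826j + 0.3651k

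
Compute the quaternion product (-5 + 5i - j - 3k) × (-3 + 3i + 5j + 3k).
14 - 18i - 46j + 22k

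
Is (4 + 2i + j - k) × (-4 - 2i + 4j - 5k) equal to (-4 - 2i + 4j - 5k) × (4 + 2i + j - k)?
No: pq = -21 - 17i + 24j - 6k ≠ -21 - 15i - 26k = qp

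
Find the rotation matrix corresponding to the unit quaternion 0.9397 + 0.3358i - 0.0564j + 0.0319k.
[[0.9916, -0.0978, -0.0846], [0.0221, 0.7724, -0.6347], [0.1274, 0.6275, 0.7681]]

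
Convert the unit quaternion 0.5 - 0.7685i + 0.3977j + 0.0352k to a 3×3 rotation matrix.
[[0.6812, -0.6465, 0.3436], [-0.5761, -0.1837, 0.7965], [-0.4518, -0.7405, -0.4975]]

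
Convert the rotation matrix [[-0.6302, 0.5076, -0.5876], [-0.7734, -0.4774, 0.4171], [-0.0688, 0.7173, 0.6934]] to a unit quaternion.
-0.3827 - 0.1961i + 0.3389j + 0.8368k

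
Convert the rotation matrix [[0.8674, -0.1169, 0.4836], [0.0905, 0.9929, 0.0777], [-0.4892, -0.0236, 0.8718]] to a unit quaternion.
0.9659 - 0.0262i + 0.2518j + 0.0537k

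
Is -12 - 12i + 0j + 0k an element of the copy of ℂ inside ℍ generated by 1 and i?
Yes. The quaternion -12 - 12i has j- and k-coefficients y = z = 0, so it lies in the complex subalgebra spanned by 1 and i.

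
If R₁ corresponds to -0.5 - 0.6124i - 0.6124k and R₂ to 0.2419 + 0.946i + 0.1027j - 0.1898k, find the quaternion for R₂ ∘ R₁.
0.3421 - 0.684i + 0.6442j + 0.0097k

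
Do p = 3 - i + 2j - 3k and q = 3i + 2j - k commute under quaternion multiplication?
No: pq = -4 + 13i - 4j - 11k ≠ -4 + 5i + 16j + 5k = qp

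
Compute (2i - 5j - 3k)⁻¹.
-0.0526i + 0.1316j + 0.0789k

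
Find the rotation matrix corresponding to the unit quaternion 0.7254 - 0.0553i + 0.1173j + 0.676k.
[[0.0585, -0.9937, 0.0954], [0.9678, 0.0799, 0.2388], [-0.2449, 0.0784, 0.9664]]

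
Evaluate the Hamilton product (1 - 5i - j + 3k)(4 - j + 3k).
-6 - 20i + 10j + 20k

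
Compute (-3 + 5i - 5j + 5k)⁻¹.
-0.0357 - 0.0595i + 0.0595j - 0.0595k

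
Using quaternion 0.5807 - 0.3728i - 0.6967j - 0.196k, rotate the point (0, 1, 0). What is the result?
(0.747, 0.645, -0.16)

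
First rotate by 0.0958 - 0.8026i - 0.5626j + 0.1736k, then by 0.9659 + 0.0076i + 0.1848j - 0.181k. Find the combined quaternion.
0.234 - 0.8443i - 0.3818j + 0.2944k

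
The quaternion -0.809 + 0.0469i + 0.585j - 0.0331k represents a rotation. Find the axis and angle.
axis = (0.0798, 0.9952, -0.0563), θ = 288°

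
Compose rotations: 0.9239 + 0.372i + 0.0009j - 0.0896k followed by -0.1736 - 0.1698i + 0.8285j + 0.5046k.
-0.0528 - 0.2961i + 0.9378j + 0.1734k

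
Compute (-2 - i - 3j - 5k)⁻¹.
-0.0513 + 0.0256i + 0.0769j + 0.1282k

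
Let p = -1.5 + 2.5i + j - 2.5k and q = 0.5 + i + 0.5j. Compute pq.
-3.75 + i - 2.75j - k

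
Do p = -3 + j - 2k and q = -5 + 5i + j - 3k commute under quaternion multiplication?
No: pq = 8 - 16i - 18j + 14k ≠ 8 - 14i + 2j + 24k = qp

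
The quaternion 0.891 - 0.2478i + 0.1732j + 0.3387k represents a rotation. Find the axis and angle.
axis = (-0.5458, 0.3815, 0.746), θ = 54°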